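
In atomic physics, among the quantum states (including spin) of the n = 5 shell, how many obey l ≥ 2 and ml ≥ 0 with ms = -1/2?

With n = 5 the allowed l are 0, 1, …, 4.
The (l, ml) pairs meeting l ≥ 2 and ml ≥ 0 give: l=2 → 3; l=3 → 4; l=4 → 5.
Orbitals: 3 + 4 + 5 = 12. With ms fixed to a single value there is one state per orbital, giving 12 states.

12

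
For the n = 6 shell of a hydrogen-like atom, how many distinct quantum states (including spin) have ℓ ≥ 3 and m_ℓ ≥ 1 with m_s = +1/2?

12

With n = 6 the allowed ℓ are 0, 1, …, 5.
Per ℓ-value: ℓ=3 → 3; ℓ=4 → 4; ℓ=5 → 5.
Orbitals: 3 + 4 + 5 = 12. With m_s fixed to a single value there is one state per orbital, giving 12 states.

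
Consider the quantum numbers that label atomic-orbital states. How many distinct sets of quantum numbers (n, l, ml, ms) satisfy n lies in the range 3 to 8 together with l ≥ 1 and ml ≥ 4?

Work shell by shell — for each n, count the (l, ml) pairs that satisfy l ≥ 1 and ml ≥ 4:
n=5 → 1; n=6 → 3; n=7 → 6; n=8 → 10.
Orbitals: 1 + 3 + 6 + 10 = 20. Including both spin states (ms = ±1/2) gives 2 × 20 = 40 states.

40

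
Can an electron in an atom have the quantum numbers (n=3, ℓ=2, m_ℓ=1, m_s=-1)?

Invalid

The spin quantum number for an electron can only be m_s = +1/2 or −1/2; m_s = -1 is not one of those.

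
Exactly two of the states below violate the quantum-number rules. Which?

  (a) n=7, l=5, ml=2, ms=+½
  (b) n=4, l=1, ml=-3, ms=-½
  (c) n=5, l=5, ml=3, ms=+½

(b) has |ml| = 3 > l = 1, violating −l ≤ ml ≤ l.
(c) has l = 5 ≥ n = 5, violating 0 ≤ l ≤ n−1.
The remaining set (a) satisfies all four rules.

(b) and (c)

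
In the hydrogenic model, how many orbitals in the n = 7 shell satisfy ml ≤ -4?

6

With n = 7 the allowed l are 0, 1, …, 6.
Per l-value: l=4 → 1; l=5 → 2; l=6 → 3.
Total orbitals: 1 + 2 + 3 = 6.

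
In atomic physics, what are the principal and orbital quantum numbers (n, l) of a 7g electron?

The leading integer gives n = 7; the letter 'g' means l = 4.

n = 7, l = 4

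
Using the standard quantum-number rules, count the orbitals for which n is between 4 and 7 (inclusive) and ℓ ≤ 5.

113

Work shell by shell — for each n, count the (ℓ, m_ℓ) pairs that satisfy ℓ ≤ 5:
n=4 → 16; n=5 → 25; n=6 → 36; n=7 → 36.
Total orbitals: 16 + 25 + 36 + 36 = 113.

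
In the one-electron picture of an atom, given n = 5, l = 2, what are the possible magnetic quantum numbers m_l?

-2, -1, 0, 1, 2

m_l takes every integer from −l to +l. With l = 2 that gives the 5 values -2, -1, 0, 1, 2.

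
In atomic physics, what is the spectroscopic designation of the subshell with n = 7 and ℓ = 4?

7g

ℓ = 4 corresponds to the letter 'g', so the subshell is 7g.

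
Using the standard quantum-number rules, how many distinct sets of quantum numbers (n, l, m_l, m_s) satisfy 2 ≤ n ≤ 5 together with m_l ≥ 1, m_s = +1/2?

Go shell by shell, enumerating (l, m_l) with m_l ≥ 1:
n=2 → 1; n=3 → 3; n=4 → 6; n=5 → 10.
Orbitals: 1 + 3 + 6 + 10 = 20. With m_s fixed to +1/2 there is one state per orbital, so 20 states.

20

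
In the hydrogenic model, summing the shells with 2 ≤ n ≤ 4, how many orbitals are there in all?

Shell n has n² orbitals: 2²=4 + 3²=9 + 4²=16 = 29 orbitals.

29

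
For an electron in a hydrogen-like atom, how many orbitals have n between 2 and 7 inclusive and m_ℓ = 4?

6

Treat each shell separately and count matching orbitals:
n=5 → 1; n=6 → 2; n=7 → 3.
Total orbitals: 1 + 2 + 3 = 6.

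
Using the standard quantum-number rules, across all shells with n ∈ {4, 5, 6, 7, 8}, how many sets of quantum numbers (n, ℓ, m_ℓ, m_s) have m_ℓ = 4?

20

Per-shell orbital counts meeting the constraint:
n=5 → 1; n=6 → 2; n=7 → 3; n=8 → 4.
Orbitals: 1 + 2 + 3 + 4 = 10. Including both spin states (m_s = ±1/2) gives 2 × 10 = 20 states.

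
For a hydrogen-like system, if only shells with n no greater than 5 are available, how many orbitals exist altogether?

Total orbitals = 1² + 2² + 3² + 4² + 5² = 55.

55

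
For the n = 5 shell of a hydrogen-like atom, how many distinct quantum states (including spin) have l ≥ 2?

42

For n = 5, l ranges over 0 … 4.
Orbitals with l ≥ 2, by l: l=2 → 5; l=3 → 7; l=4 → 9.
Orbitals: 5 + 7 + 9 = 21. Each orbital carries two spin states, so 21 × 2 = 42 states.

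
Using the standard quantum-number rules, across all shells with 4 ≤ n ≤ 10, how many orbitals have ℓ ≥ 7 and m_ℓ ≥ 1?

46

For each n in the range, tally the orbitals obeying ℓ ≥ 7 and m_ℓ ≥ 1:
n=8 → 7; n=9 → 15; n=10 → 24.
Total orbitals: 7 + 15 + 24 = 46.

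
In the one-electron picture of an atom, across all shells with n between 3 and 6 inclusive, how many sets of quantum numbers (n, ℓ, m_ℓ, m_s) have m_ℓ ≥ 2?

Per-shell orbital counts meeting the constraint:
n=3 → 1; n=4 → 3; n=5 → 6; n=6 → 10.
Orbitals: 1 + 3 + 6 + 10 = 20. Including both spin states (m_s = ±1/2) gives 2 × 20 = 40 states.

40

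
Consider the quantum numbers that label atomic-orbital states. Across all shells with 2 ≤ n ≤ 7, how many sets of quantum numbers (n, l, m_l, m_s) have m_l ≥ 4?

For each n in the range, tally the orbitals obeying m_l ≥ 4:
n=5 → 1; n=6 → 3; n=7 → 6.
Orbitals: 1 + 3 + 6 = 10. Including both spin states (m_s = ±1/2) gives 2 × 10 = 20 states.

20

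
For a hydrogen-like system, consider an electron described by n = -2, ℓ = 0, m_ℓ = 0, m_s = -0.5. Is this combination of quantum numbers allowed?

The principal quantum number must be a positive integer (n ≥ 1), but here n = -2.

Not allowed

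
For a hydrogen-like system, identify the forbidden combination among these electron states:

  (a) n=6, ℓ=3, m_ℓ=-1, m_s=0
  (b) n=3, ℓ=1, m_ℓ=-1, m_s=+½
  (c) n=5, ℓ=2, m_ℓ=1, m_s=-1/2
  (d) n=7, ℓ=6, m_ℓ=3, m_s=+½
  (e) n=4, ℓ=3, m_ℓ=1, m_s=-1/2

(a) has m_s = 0, but an electron's spin must be ±1/2.
The remaining sets (b), (c), (d), (e) satisfy all four rules.

(a)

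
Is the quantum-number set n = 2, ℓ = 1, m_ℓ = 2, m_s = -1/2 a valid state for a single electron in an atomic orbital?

The magnetic quantum number must satisfy −ℓ ≤ m_ℓ ≤ ℓ. With ℓ = 1, m_ℓ can only be -1, 0, 1, so m_ℓ = 2 is forbidden.

Invalid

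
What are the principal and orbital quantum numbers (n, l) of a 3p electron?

The leading integer gives n = 3; the letter 'p' means l = 1.

n = 3, l = 1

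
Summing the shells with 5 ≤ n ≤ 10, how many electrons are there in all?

Shell n has n² orbitals: 5²=25 + 6²=36 + 7²=49 + 8²=64 + 9²=81 + 10²=100 = 355 orbitals.
Two spin states per orbital: 2 × 355 = 710 electrons.

710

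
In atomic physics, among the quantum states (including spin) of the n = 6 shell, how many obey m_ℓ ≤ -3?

The (ℓ, m_ℓ) pairs meeting m_ℓ ≤ -3 give: ℓ=3 → 1; ℓ=4 → 2; ℓ=5 → 3.
Orbitals: 1 + 2 + 3 = 6. Each orbital carries two spin states, so 6 × 2 = 12 states.

12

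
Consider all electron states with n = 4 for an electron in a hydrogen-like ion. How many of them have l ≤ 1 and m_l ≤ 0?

6

Orbitals with l ≤ 1 and m_l ≤ 0, by l: l=0 → 1; l=1 → 2.
Orbitals: 1 + 2 = 3. Each orbital carries two spin states, so 3 × 2 = 6 states.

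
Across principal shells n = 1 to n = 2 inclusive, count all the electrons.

Shell n has n² orbitals: 1²=1 + 2²=4 = 5 orbitals.
Two spin states per orbital: 2 × 5 = 10 electrons.

10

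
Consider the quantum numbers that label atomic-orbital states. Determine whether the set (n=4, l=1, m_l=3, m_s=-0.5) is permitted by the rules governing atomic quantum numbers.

The magnetic quantum number must satisfy −l ≤ m_l ≤ l. With l = 1, m_l can only be -1, 0, 1, so m_l = 3 is forbidden.

No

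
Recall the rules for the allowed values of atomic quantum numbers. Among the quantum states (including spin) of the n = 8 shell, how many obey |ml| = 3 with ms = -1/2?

Go through l = 0, …, 7 (the values permitted for n = 8).
The (l, ml) pairs meeting |ml| = 3 give: l=3 → 2; l=4 → 2; l=5 → 2; l=6 → 2; l=7 → 2.
Orbitals: 2 + 2 + 2 + 2 + 2 = 10. With ms fixed to a single value there is one state per orbital, giving 10 states.

10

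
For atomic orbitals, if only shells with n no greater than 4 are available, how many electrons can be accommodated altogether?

60

Total orbitals = 1² + 2² + 3² + 4² = 30. Doubling for spin gives 60 electrons.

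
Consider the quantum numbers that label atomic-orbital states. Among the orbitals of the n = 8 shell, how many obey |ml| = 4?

8

Go through l = 0, …, 7 (the values permitted for n = 8).
Per l-value: l=4 → 2; l=5 → 2; l=6 → 2; l=7 → 2.
Total orbitals: 2 + 2 + 2 + 2 = 8.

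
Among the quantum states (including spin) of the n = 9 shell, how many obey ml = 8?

2

Orbitals with ml = 8, by l: l=8 → 1.
Orbitals: 1. Each orbital carries two spin states, so 1 × 2 = 2 states.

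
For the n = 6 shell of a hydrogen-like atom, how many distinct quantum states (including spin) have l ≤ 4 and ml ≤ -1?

Per l-value: l=1 → 1; l=2 → 2; l=3 → 3; l=4 → 4.
Orbitals: 1 + 2 + 3 + 4 = 10. Each orbital carries two spin states, so 10 × 2 = 20 states.

20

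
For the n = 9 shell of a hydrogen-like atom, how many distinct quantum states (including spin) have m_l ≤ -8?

With n = 9 the allowed l are 0, 1, …, 8.
The (l, m_l) pairs meeting m_l ≤ -8 give: l=8 → 1.
Orbitals: 1. Each orbital carries two spin states, so 1 × 2 = 2 states.

2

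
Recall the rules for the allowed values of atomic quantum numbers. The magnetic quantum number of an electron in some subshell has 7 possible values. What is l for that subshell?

m_l ranges over 2l+1 integers, so 2l+1 = 7 ⇒ l = 3.

l = 3 (f)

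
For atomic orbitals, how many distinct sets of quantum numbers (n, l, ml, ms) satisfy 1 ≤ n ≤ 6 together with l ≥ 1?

170

Go shell by shell, enumerating (l, ml) with l ≥ 1:
n=2 → 3; n=3 → 8; n=4 → 15; n=5 → 24; n=6 → 35.
Orbitals: 3 + 8 + 15 + 24 + 35 = 85. Including both spin states (ms = ±1/2) gives 2 × 85 = 170 states.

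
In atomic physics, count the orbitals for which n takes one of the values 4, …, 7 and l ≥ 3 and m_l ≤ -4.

Count contributing orbitals for each principal shell:
n=5 → 1; n=6 → 3; n=7 → 6.
Total orbitals: 1 + 3 + 6 = 10.

10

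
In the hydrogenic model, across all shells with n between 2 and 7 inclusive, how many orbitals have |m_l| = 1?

Go shell by shell, enumerating (l, m_l) with |m_l| = 1:
n=2 → 2; n=3 → 4; n=4 → 6; n=5 → 8; n=6 → 10; n=7 → 12.
Total orbitals: 2 + 4 + 6 + 8 + 10 + 12 = 42.

42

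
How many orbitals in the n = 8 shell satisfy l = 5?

11

Go through l = 0, …, 7 (the values permitted for n = 8).
Per l-value: l=5 → 11.
Total orbitals: 11.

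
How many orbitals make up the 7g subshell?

9

A subshell has 2l+1 orbitals; with l = 4, that's 9.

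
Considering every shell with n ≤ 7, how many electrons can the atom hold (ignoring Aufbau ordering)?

280

Total orbitals = 1² + 2² + 3² + 4² + 5² + 6² + 7² = 140. Doubling for spin gives 280 electrons.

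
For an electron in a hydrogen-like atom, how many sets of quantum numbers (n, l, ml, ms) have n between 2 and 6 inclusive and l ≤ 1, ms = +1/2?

Per-shell orbital counts meeting the constraint:
n=2 → 4; n=3 → 4; n=4 → 4; n=5 → 4; n=6 → 4.
Orbitals: 4 + 4 + 4 + 4 + 4 = 20. With ms fixed to +1/2 there is one state per orbital, so 20 states.

20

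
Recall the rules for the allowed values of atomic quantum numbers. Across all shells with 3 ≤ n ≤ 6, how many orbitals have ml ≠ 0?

Go shell by shell, enumerating (l, ml) with ml ≠ 0:
n=3 → 6; n=4 → 12; n=5 → 20; n=6 → 30.
Total orbitals: 6 + 12 + 20 + 30 = 68.

68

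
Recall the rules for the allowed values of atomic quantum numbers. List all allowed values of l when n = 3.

l is an integer with 0 ≤ l ≤ n−1, so for n = 3: l = 0, 1, 2.

0, 1, 2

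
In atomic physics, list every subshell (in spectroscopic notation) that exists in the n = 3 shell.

For n = 3, ℓ runs from 0 to 2. In spectroscopic notation ℓ = 0,1,2,… ↔ s,p,d,f,g,h,i, so the subshells are 3s, 3p, 3d.

3s, 3p, 3d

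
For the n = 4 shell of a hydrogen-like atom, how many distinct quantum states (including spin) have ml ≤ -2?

The n = 4 shell has l = 0 through 3; check each.
Per l-value: l=2 → 1; l=3 → 2.
Orbitals: 1 + 2 = 3. Each orbital carries two spin states, so 3 × 2 = 6 states.

6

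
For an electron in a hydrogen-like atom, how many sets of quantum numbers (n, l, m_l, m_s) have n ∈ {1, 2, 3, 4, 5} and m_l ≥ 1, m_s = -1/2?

20

Go shell by shell, enumerating (l, m_l) with m_l ≥ 1:
n=2 → 1; n=3 → 3; n=4 → 6; n=5 → 10.
Orbitals: 1 + 3 + 6 + 10 = 20. With m_s fixed to -1/2 there is one state per orbital, so 20 states.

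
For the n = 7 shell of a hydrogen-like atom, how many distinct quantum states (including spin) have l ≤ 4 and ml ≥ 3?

With n = 7 the allowed l are 0, 1, …, 6.
Contributions: l=3 → 1; l=4 → 2.
Orbitals: 1 + 2 = 3. Each orbital carries two spin states, so 3 × 2 = 6 states.

6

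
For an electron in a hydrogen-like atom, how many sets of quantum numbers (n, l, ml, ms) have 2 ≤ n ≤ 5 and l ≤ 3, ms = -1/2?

Work shell by shell — for each n, count the (l, ml) pairs that satisfy l ≤ 3:
n=2 → 4; n=3 → 9; n=4 → 16; n=5 → 16.
Orbitals: 4 + 9 + 16 + 16 = 45. With ms fixed to -1/2 there is one state per orbital, so 45 states.

45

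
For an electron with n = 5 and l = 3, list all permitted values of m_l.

m_l takes every integer from −l to +l. With l = 3 that gives the 7 values -3, -2, -1, 0, 1, 2, 3.

-3, -2, -1, 0, 1, 2, 3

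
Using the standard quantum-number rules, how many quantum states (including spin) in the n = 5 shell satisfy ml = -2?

The n = 5 shell has l = 0 through 4; check each.
Contributions: l=2 → 1; l=3 → 1; l=4 → 1.
Orbitals: 1 + 1 + 1 = 3. Each orbital carries two spin states, so 3 × 2 = 6 states.

6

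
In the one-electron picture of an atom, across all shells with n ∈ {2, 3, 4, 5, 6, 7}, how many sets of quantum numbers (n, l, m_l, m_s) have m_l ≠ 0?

Treat each shell separately and count matching orbitals:
n=2 → 2; n=3 → 6; n=4 → 12; n=5 → 20; n=6 → 30; n=7 → 42.
Orbitals: 2 + 6 + 12 + 20 + 30 + 42 = 112. Including both spin states (m_s = ±1/2) gives 2 × 112 = 224 states.

224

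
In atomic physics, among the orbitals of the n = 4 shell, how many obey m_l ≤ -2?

The n = 4 shell has l = 0 through 3; check each.
Orbitals with m_l ≤ -2, by l: l=2 → 1; l=3 → 2.
Total orbitals: 1 + 2 = 3.

3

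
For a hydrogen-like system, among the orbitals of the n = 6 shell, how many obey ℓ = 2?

With n = 6 the allowed ℓ are 0, 1, …, 5.
Orbitals with ℓ = 2, by ℓ: ℓ=2 → 5.
Total orbitals: 5.

5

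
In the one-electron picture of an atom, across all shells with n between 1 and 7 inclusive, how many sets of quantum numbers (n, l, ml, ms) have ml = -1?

42

Count contributing orbitals for each principal shell:
n=2 → 1; n=3 → 2; n=4 → 3; n=5 → 4; n=6 → 5; n=7 → 6.
Orbitals: 1 + 2 + 3 + 4 + 5 + 6 = 21. Including both spin states (ms = ±1/2) gives 2 × 21 = 42 states.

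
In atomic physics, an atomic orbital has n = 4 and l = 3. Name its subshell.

4f

l = 3 corresponds to the letter 'f', so the subshell is 4f.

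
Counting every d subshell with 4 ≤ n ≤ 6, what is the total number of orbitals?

15

A d subshell (l = 2) exists for every n ≥ 3, so shells n = 4, 5, 6 each contribute one — 3 subshells.
Since each d subshell has 2·2+1 = 5 orbitals, the total is 3 × 5 = 15.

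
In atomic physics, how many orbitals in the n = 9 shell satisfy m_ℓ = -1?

8

For n = 9, ℓ ranges over 0 … 8.
Contributions: ℓ=1 → 1; ℓ=2 → 1; ℓ=3 → 1; ℓ=4 → 1; ℓ=5 → 1; ℓ=6 → 1; ℓ=7 → 1; ℓ=8 → 1.
Total orbitals: 1 + 1 + 1 + 1 + 1 + 1 + 1 + 1 = 8.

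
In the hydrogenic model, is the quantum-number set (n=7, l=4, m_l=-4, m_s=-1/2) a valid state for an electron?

n = 7 is a positive integer. l = 4 satisfies 0 ≤ l ≤ n−1 = 6. m_l = -4 lies in the range −l … +l (here −4 … 4). m_s = -1/2 is one of ±1/2.
All four constraints are satisfied.

Allowed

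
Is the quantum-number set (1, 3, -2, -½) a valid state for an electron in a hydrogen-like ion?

Not allowed

The orbital quantum number must satisfy 0 ≤ l ≤ n−1. With n = 1 the allowed l values are 0, so l = 3 is out of range.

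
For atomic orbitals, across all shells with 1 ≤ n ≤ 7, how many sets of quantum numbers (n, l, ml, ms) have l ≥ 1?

266

For each n in the range, tally the orbitals obeying l ≥ 1:
n=2 → 3; n=3 → 8; n=4 → 15; n=5 → 24; n=6 → 35; n=7 → 48.
Orbitals: 3 + 8 + 15 + 24 + 35 + 48 = 133. Including both spin states (ms = ±1/2) gives 2 × 133 = 266 states.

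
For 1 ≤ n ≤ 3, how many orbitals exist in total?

Total orbitals = 1² + 2² + 3² = 14.

14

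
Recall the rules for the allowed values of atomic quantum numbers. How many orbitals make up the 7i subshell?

13

A subshell has 2l+1 orbitals; with l = 6, that's 13.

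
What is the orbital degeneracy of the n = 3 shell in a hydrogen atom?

9

The n = 3 shell contains n² = 3² = 9 orbitals.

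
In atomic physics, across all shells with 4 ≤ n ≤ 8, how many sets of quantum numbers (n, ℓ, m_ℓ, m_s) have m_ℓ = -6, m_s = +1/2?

3

For each n in the range, tally the orbitals obeying m_ℓ = -6:
n=7 → 1; n=8 → 2.
Orbitals: 1 + 2 = 3. With m_s fixed to +1/2 there is one state per orbital, so 3 states.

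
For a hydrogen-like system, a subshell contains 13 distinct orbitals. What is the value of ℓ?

ℓ = 6

2ℓ+1 = 13 gives ℓ = 6.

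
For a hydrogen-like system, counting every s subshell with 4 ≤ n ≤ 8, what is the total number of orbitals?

An s subshell (l = 0) exists for every n ≥ 1, so shells n = 4, 5, 6, 7, 8 each contribute one — 5 subshells.
Since each s subshell has 2·0+1 = 1 orbital, the total is 5 × 1 = 5.

5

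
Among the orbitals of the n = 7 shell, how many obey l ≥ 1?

48

Go through l = 0, …, 6 (the values permitted for n = 7).
Orbitals with l ≥ 1, by l: l=1 → 3; l=2 → 5; l=3 → 7; l=4 → 9; l=5 → 11; l=6 → 13.
Total orbitals: 3 + 5 + 7 + 9 + 11 + 13 = 48.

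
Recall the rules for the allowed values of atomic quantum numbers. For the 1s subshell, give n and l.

The leading integer gives n = 1; the letter 's' means l = 0.

n = 1, l = 0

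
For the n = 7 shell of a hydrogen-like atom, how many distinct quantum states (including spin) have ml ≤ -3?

Per l-value: l=3 → 1; l=4 → 2; l=5 → 3; l=6 → 4.
Orbitals: 1 + 2 + 3 + 4 = 10. Each orbital carries two spin states, so 10 × 2 = 20 states.

20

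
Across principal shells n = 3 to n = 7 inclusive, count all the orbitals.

135

Shell n has n² orbitals: 3²=9 + 4²=16 + 5²=25 + 6²=36 + 7²=49 = 135 orbitals.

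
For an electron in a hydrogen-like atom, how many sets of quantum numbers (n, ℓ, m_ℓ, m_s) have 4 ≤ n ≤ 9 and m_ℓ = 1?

Per-shell orbital counts meeting the constraint:
n=4 → 3; n=5 → 4; n=6 → 5; n=7 → 6; n=8 → 7; n=9 → 8.
Orbitals: 3 + 4 + 5 + 6 + 7 + 8 = 33. Including both spin states (m_s = ±1/2) gives 2 × 33 = 66 states.

66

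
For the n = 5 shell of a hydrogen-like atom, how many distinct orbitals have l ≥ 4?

9

The n = 5 shell has l = 0 through 4; check each.
Orbitals with l ≥ 4, by l: l=4 → 9.
Total orbitals: 9.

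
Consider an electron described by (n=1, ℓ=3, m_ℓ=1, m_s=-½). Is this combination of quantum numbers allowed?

The orbital quantum number must satisfy 0 ≤ ℓ ≤ n−1. With n = 1 the allowed ℓ values are 0, so ℓ = 3 is out of range.

No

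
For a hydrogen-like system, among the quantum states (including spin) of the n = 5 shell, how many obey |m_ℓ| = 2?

For n = 5, ℓ ranges over 0 … 4.
Contributions: ℓ=2 → 2; ℓ=3 → 2; ℓ=4 → 2.
Orbitals: 2 + 2 + 2 = 6. Each orbital carries two spin states, so 6 × 2 = 12 states.

12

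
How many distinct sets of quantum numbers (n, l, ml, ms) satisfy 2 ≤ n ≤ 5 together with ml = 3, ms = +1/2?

For each n in the range, tally the orbitals obeying ml = 3:
n=4 → 1; n=5 → 2.
Orbitals: 1 + 2 = 3. With ms fixed to +1/2 there is one state per orbital, so 3 states.

3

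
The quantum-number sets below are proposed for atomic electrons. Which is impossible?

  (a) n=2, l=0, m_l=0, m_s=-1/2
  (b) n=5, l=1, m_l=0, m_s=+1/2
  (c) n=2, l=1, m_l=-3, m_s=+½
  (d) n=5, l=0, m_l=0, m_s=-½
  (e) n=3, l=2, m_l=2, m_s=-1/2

(c)

(c) has |m_l| = 3 > l = 1, violating −l ≤ m_l ≤ l.
The remaining sets (a), (b), (d), (e) satisfy all four rules.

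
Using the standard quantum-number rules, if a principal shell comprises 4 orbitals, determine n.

n = 2

n² = 4 ⇒ n = 2.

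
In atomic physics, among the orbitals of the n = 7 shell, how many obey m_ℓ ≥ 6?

1

Per ℓ-value: ℓ=6 → 1.
Total orbitals: 1.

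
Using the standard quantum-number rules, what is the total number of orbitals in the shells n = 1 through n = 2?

5

Shell n has n² orbitals: 1²=1 + 2²=4 = 5 orbitals.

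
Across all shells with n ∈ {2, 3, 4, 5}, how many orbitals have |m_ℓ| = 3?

Per-shell orbital counts meeting the constraint:
n=4 → 2; n=5 → 4.
Total orbitals: 2 + 4 = 6.

6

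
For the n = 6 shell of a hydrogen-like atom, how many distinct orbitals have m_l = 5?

The n = 6 shell has l = 0 through 5; check each.
Orbitals with m_l = 5, by l: l=5 → 1.
Total orbitals: 1.

1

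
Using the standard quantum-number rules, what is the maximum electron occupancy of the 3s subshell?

2

A subshell with ℓ = 0 has 2ℓ+1 = 1 orbital, each holding 2 electrons (spin ±1/2), so 1 × 2 = 2.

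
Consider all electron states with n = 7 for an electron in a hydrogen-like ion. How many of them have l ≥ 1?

The n = 7 shell has l = 0 through 6; check each.
Contributions: l=1 → 3; l=2 → 5; l=3 → 7; l=4 → 9; l=5 → 11; l=6 → 13.
Orbitals: 3 + 5 + 7 + 9 + 11 + 13 = 48. Each orbital carries two spin states, so 48 × 2 = 96 states.

96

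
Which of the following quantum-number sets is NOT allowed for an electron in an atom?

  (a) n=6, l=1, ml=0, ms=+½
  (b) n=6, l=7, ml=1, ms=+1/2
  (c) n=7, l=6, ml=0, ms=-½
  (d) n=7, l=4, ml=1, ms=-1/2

(b) has l = 7 ≥ n = 6, violating 0 ≤ l ≤ n−1.
The remaining sets (a), (c), (d) satisfy all four rules.

(b)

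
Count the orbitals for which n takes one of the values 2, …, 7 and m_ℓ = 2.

15

Work shell by shell — for each n, count the (ℓ, m_ℓ) pairs that satisfy m_ℓ = 2:
n=3 → 1; n=4 → 2; n=5 → 3; n=6 → 4; n=7 → 5.
Total orbitals: 1 + 2 + 3 + 4 + 5 = 15.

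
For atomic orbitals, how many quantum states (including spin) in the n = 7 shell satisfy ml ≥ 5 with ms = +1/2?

The n = 7 shell has l = 0 through 6; check each.
The (l, ml) pairs meeting ml ≥ 5 give: l=5 → 1; l=6 → 2.
Orbitals: 1 + 2 = 3. With ms fixed to a single value there is one state per orbital, giving 3 states.

3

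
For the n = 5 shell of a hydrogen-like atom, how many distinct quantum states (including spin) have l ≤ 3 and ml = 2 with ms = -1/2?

Orbitals with l ≤ 3 and ml = 2, by l: l=2 → 1; l=3 → 1.
Orbitals: 1 + 1 = 2. With ms fixed to a single value there is one state per orbital, giving 2 states.

2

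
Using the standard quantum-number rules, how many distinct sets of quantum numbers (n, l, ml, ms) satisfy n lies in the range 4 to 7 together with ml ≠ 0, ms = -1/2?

For each n in the range, tally the orbitals obeying ml ≠ 0:
n=4 → 12; n=5 → 20; n=6 → 30; n=7 → 42.
Orbitals: 12 + 20 + 30 + 42 = 104. With ms fixed to -1/2 there is one state per orbital, so 104 states.

104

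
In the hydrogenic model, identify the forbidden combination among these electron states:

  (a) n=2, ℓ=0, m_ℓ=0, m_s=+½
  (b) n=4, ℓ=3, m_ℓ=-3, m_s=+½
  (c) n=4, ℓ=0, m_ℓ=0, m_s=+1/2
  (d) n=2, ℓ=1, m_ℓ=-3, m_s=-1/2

(d)

(d) has |m_ℓ| = 3 > ℓ = 1, violating −ℓ ≤ m_ℓ ≤ ℓ.
The remaining sets (a), (b), (c) satisfy all four rules.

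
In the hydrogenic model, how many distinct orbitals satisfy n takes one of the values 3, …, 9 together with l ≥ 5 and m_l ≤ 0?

Per-shell orbital counts meeting the constraint:
n=6 → 6; n=7 → 13; n=8 → 21; n=9 → 30.
Total orbitals: 6 + 13 + 21 + 30 = 70.

70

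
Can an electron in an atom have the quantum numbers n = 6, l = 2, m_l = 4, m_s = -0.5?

The magnetic quantum number must satisfy −l ≤ m_l ≤ l. With l = 2, m_l can only be -2, -1, 0, 1, 2, so m_l = 4 is forbidden.

Invalid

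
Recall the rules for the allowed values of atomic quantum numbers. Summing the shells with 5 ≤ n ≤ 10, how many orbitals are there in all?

355

Shell n has n² orbitals: 5²=25 + 6²=36 + 7²=49 + 8²=64 + 9²=81 + 10²=100 = 355 orbitals.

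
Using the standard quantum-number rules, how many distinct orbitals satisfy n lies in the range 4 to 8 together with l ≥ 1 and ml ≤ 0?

105

Go shell by shell, enumerating (l, ml) with l ≥ 1 and ml ≤ 0:
n=4 → 9; n=5 → 14; n=6 → 20; n=7 → 27; n=8 → 35.
Total orbitals: 9 + 14 + 20 + 27 + 35 = 105.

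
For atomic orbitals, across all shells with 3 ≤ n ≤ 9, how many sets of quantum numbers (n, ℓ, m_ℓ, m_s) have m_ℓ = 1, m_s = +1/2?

35

Work shell by shell — for each n, count the (ℓ, m_ℓ) pairs that satisfy m_ℓ = 1:
n=3 → 2; n=4 → 3; n=5 → 4; n=6 → 5; n=7 → 6; n=8 → 7; n=9 → 8.
Orbitals: 2 + 3 + 4 + 5 + 6 + 7 + 8 = 35. With m_s fixed to +1/2 there is one state per orbital, so 35 states.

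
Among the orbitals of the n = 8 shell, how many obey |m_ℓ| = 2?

12

Go through ℓ = 0, …, 7 (the values permitted for n = 8).
Orbitals with |m_ℓ| = 2, by ℓ: ℓ=2 → 2; ℓ=3 → 2; ℓ=4 → 2; ℓ=5 → 2; ℓ=6 → 2; ℓ=7 → 2.
Total orbitals: 2 + 2 + 2 + 2 + 2 + 2 = 12.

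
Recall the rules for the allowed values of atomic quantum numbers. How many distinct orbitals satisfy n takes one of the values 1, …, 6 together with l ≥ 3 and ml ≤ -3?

Per-shell orbital counts meeting the constraint:
n=4 → 1; n=5 → 3; n=6 → 6.
Total orbitals: 1 + 3 + 6 = 10.

10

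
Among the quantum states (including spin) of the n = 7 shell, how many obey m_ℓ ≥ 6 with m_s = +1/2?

The n = 7 shell has ℓ = 0 through 6; check each.
The (ℓ, m_ℓ) pairs meeting m_ℓ ≥ 6 give: ℓ=6 → 1.
Orbitals: 1. With m_s fixed to a single value there is one state per orbital, giving 1 state.

1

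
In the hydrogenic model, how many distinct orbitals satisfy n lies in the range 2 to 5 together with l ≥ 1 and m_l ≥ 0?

30

Treat each shell separately and count matching orbitals:
n=2 → 2; n=3 → 5; n=4 → 9; n=5 → 14.
Total orbitals: 2 + 5 + 9 + 14 = 30.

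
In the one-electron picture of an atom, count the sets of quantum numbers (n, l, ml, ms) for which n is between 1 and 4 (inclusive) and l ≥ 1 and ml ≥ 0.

32

Work shell by shell — for each n, count the (l, ml) pairs that satisfy l ≥ 1 and ml ≥ 0:
n=2 → 2; n=3 → 5; n=4 → 9.
Orbitals: 2 + 5 + 9 = 16. Including both spin states (ms = ±1/2) gives 2 × 16 = 32 states.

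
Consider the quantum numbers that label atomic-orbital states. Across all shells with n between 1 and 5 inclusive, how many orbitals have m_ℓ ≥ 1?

Per-shell orbital counts meeting the constraint:
n=2 → 1; n=3 → 3; n=4 → 6; n=5 → 10.
Total orbitals: 1 + 3 + 6 + 10 = 20.

20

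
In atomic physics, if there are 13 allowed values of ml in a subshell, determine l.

l = 6 (i)

ml ranges over 2l+1 integers, so 2l+1 = 13 ⇒ l = 6.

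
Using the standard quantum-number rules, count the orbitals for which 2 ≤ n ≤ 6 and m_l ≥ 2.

Count contributing orbitals for each principal shell:
n=3 → 1; n=4 → 3; n=5 → 6; n=6 → 10.
Total orbitals: 1 + 3 + 6 + 10 = 20.

20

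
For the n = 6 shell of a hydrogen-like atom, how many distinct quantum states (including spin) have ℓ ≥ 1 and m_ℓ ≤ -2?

The n = 6 shell has ℓ = 0 through 5; check each.
Per ℓ-value: ℓ=2 → 1; ℓ=3 → 2; ℓ=4 → 3; ℓ=5 → 4.
Orbitals: 1 + 2 + 3 + 4 = 10. Each orbital carries two spin states, so 10 × 2 = 20 states.

20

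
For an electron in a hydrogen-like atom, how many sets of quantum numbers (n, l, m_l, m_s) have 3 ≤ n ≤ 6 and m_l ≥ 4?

8

Work shell by shell — for each n, count the (l, m_l) pairs that satisfy m_l ≥ 4:
n=5 → 1; n=6 → 3.
Orbitals: 1 + 3 = 4. Including both spin states (m_s = ±1/2) gives 2 × 4 = 8 states.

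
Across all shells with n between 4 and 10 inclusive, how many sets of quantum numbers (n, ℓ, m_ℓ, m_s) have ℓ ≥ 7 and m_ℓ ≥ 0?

Work shell by shell — for each n, count the (ℓ, m_ℓ) pairs that satisfy ℓ ≥ 7 and m_ℓ ≥ 0:
n=8 → 8; n=9 → 17; n=10 → 27.
Orbitals: 8 + 17 + 27 = 52. Including both spin states (m_s = ±1/2) gives 2 × 52 = 104 states.

104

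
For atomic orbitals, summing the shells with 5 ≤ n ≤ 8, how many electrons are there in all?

348

Shell n has n² orbitals: 5²=25 + 6²=36 + 7²=49 + 8²=64 = 174 orbitals.
Two spin states per orbital: 2 × 174 = 348 electrons.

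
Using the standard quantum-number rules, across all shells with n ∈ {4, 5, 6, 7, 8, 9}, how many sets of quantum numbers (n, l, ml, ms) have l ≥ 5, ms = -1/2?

130

Count contributing orbitals for each principal shell:
n=6 → 11; n=7 → 24; n=8 → 39; n=9 → 56.
Orbitals: 11 + 24 + 39 + 56 = 130. With ms fixed to -1/2 there is one state per orbital, so 130 states.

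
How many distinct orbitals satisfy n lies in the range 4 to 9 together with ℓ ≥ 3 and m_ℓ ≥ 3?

56

Go shell by shell, enumerating (ℓ, m_ℓ) with ℓ ≥ 3 and m_ℓ ≥ 3:
n=4 → 1; n=5 → 3; n=6 → 6; n=7 → 10; n=8 → 15; n=9 → 21.
Total orbitals: 1 + 3 + 6 + 10 + 15 + 21 = 56.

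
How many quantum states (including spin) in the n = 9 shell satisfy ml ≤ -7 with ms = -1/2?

The n = 9 shell has l = 0 through 8; check each.
Contributions: l=7 → 1; l=8 → 2.
Orbitals: 1 + 2 = 3. With ms fixed to a single value there is one state per orbital, giving 3 states.

3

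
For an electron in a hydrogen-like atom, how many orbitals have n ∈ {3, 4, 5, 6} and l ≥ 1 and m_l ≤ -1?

Count contributing orbitals for each principal shell:
n=3 → 3; n=4 → 6; n=5 → 10; n=6 → 15.
Total orbitals: 3 + 6 + 10 + 15 = 34.

34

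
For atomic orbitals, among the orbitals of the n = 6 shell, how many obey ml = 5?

1

For n = 6, l ranges over 0 … 5.
The (l, ml) pairs meeting ml = 5 give: l=5 → 1.
Total orbitals: 1.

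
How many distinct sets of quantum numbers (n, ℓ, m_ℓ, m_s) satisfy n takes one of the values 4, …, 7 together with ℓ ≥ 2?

220

Treat each shell separately and count matching orbitals:
n=4 → 12; n=5 → 21; n=6 → 32; n=7 → 45.
Orbitals: 12 + 21 + 32 + 45 = 110. Including both spin states (m_s = ±1/2) gives 2 × 110 = 220 states.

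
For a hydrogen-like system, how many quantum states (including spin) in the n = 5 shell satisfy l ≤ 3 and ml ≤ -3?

For n = 5, l ranges over 0 … 4.
Contributions: l=3 → 1.
Orbitals: 1. Each orbital carries two spin states, so 1 × 2 = 2 states.

2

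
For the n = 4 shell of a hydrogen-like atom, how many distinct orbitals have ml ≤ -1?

6

Go through l = 0, …, 3 (the values permitted for n = 4).
Orbitals with ml ≤ -1, by l: l=1 → 1; l=2 → 2; l=3 → 3.
Total orbitals: 1 + 2 + 3 = 6.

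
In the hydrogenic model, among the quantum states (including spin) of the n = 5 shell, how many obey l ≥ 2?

Go through l = 0, …, 4 (the values permitted for n = 5).
Per l-value: l=2 → 5; l=3 → 7; l=4 → 9.
Orbitals: 5 + 7 + 9 = 21. Each orbital carries two spin states, so 21 × 2 = 42 states.

42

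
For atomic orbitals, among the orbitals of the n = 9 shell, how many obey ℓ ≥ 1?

For n = 9, ℓ ranges over 0 … 8.
Contributions: ℓ=1 → 3; ℓ=2 → 5; ℓ=3 → 7; ℓ=4 → 9; ℓ=5 → 11; ℓ=6 → 13; ℓ=7 → 15; ℓ=8 → 17.
Total orbitals: 3 + 5 + 7 + 9 + 11 + 13 + 15 + 17 = 80.

80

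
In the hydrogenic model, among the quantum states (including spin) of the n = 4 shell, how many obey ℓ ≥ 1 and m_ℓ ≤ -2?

The n = 4 shell has ℓ = 0 through 3; check each.
The (ℓ, m_ℓ) pairs meeting ℓ ≥ 1 and m_ℓ ≤ -2 give: ℓ=2 → 1; ℓ=3 → 2.
Orbitals: 1 + 2 = 3. Each orbital carries two spin states, so 3 × 2 = 6 states.

6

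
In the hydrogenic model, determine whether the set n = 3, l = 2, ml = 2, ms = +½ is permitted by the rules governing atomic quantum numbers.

n = 3 is a positive integer. l = 2 satisfies 0 ≤ l ≤ n−1 = 2. ml = 2 lies in the range −l … +l (here −2 … 2). ms = +1/2 is one of ±1/2.
All four constraints are satisfied.

Yes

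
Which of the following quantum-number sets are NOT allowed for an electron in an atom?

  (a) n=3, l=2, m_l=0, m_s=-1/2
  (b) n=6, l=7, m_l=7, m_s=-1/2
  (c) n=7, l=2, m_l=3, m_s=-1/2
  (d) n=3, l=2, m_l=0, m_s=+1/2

(b) has l = 7 ≥ n = 6, violating 0 ≤ l ≤ n−1.
(c) has |m_l| = 3 > l = 2, violating −l ≤ m_l ≤ l.
The remaining sets (a), (d) satisfy all four rules.

(b) and (c)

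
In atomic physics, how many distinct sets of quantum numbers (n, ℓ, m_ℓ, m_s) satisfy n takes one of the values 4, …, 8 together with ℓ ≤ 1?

Count contributing orbitals for each principal shell:
n=4 → 4; n=5 → 4; n=6 → 4; n=7 → 4; n=8 → 4.
Orbitals: 4 + 4 + 4 + 4 + 4 = 20. Including both spin states (m_s = ±1/2) gives 2 × 20 = 40 states.

40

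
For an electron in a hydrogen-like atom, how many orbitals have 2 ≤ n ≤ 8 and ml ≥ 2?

Treat each shell separately and count matching orbitals:
n=3 → 1; n=4 → 3; n=5 → 6; n=6 → 10; n=7 → 15; n=8 → 21.
Total orbitals: 1 + 3 + 6 + 10 + 15 + 21 = 56.

56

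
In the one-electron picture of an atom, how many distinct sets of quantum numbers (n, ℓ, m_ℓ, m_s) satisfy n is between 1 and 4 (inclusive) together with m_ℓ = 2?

Work shell by shell — for each n, count the (ℓ, m_ℓ) pairs that satisfy m_ℓ = 2:
n=3 → 1; n=4 → 2.
Orbitals: 1 + 2 = 3. Including both spin states (m_s = ±1/2) gives 2 × 3 = 6 states.

6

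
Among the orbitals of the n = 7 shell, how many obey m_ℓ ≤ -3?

For n = 7, ℓ ranges over 0 … 6.
Contributions: ℓ=3 → 1; ℓ=4 → 2; ℓ=5 → 3; ℓ=6 → 4.
Total orbitals: 1 + 2 + 3 + 4 = 10.

10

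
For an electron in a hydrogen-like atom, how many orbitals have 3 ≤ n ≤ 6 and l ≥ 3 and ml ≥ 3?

10

Per-shell orbital counts meeting the constraint:
n=4 → 1; n=5 → 3; n=6 → 6.
Total orbitals: 1 + 3 + 6 = 10.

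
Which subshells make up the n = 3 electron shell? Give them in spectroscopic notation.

3s, 3p, 3d

For n = 3, ℓ runs from 0 to 2. In spectroscopic notation ℓ = 0,1,2,… ↔ s,p,d,f,g,h,i, so the subshells are 3s, 3p, 3d.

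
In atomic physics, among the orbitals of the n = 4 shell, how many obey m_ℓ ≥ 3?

Go through ℓ = 0, …, 3 (the values permitted for n = 4).
Contributions: ℓ=3 → 1.
Total orbitals: 1.

1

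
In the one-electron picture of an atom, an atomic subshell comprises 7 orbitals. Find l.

l = 3

2l+1 = 7 gives l = 3.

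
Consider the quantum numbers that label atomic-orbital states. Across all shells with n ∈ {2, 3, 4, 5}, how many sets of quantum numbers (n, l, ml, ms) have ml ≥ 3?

Count contributing orbitals for each principal shell:
n=4 → 1; n=5 → 3.
Orbitals: 1 + 3 = 4. Including both spin states (ms = ±1/2) gives 2 × 4 = 8 states.

8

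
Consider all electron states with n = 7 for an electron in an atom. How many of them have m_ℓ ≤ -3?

20

The n = 7 shell has ℓ = 0 through 6; check each.
Per ℓ-value: ℓ=3 → 1; ℓ=4 → 2; ℓ=5 → 3; ℓ=6 → 4.
Orbitals: 1 + 2 + 3 + 4 = 10. Each orbital carries two spin states, so 10 × 2 = 20 states.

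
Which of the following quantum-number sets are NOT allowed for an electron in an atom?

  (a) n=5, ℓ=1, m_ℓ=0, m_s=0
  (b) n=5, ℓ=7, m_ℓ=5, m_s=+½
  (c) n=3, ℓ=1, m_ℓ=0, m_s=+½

(a) has m_s = 0, but an electron's spin must be ±1/2.
(b) has ℓ = 7 ≥ n = 5, violating 0 ≤ ℓ ≤ n−1.
The remaining set (c) satisfies all four rules.

(a) and (b)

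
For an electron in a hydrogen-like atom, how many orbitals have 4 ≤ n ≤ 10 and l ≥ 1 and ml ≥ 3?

Treat each shell separately and count matching orbitals:
n=4 → 1; n=5 → 3; n=6 → 6; n=7 → 10; n=8 → 15; n=9 → 21; n=10 → 28.
Total orbitals: 1 + 3 + 6 + 10 + 15 + 21 + 28 = 84.

84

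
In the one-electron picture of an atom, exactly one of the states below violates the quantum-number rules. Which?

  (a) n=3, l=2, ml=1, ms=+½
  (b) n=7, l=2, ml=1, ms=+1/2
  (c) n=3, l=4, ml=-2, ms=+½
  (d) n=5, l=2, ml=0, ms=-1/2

(c)

(c) has l = 4 ≥ n = 3, violating 0 ≤ l ≤ n−1.
The remaining sets (a), (b), (d) satisfy all four rules.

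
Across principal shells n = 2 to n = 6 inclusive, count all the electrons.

Shell n has n² orbitals: 2²=4 + 3²=9 + 4²=16 + 5²=25 + 6²=36 = 90 orbitals.
Two spin states per orbital: 2 × 90 = 180 electrons.

180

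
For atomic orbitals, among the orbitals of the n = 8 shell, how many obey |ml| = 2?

12

With n = 8 the allowed l are 0, 1, …, 7.
Orbitals with |ml| = 2, by l: l=2 → 2; l=3 → 2; l=4 → 2; l=5 → 2; l=6 → 2; l=7 → 2.
Total orbitals: 2 + 2 + 2 + 2 + 2 + 2 = 12.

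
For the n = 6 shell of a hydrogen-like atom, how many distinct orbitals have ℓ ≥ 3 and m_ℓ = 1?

3

The n = 6 shell has ℓ = 0 through 5; check each.
Contributions: ℓ=3 → 1; ℓ=4 → 1; ℓ=5 → 1.
Total orbitals: 1 + 1 + 1 = 3.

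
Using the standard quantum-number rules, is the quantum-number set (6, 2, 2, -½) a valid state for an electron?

n = 6 is a positive integer. ℓ = 2 satisfies 0 ≤ ℓ ≤ n−1 = 5. m_ℓ = 2 lies in the range −ℓ … +ℓ (here −2 … 2). m_s = -1/2 is one of ±1/2.
All four constraints are satisfied.

Valid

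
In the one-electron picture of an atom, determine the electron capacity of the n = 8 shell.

128

A shell holds 2n² electrons: 2 × 8² = 2 × 64 = 128.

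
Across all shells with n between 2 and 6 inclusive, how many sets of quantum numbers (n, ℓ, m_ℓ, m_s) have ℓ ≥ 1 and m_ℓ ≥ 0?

100

Per-shell orbital counts meeting the constraint:
n=2 → 2; n=3 → 5; n=4 → 9; n=5 → 14; n=6 → 20.
Orbitals: 2 + 5 + 9 + 14 + 20 = 50. Including both spin states (m_s = ±1/2) gives 2 × 50 = 100 states.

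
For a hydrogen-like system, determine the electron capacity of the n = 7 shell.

A shell holds 2n² electrons: 2 × 7² = 2 × 49 = 98.

98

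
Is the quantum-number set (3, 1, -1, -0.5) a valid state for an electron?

Valid

n = 3 is a positive integer. l = 1 satisfies 0 ≤ l ≤ n−1 = 2. m_l = -1 lies in the range −l … +l (here −1 … 1). m_s = -1/2 is one of ±1/2.
All four constraints are satisfied.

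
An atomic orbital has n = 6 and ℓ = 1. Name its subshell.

ℓ = 1 corresponds to the letter 'p', so the subshell is 6p.

6p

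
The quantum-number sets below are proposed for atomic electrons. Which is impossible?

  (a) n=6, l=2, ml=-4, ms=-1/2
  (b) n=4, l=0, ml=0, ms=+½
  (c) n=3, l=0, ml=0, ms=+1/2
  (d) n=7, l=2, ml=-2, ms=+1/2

(a) has |ml| = 4 > l = 2, violating −l ≤ ml ≤ l.
The remaining sets (b), (c), (d) satisfy all four rules.

(a)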